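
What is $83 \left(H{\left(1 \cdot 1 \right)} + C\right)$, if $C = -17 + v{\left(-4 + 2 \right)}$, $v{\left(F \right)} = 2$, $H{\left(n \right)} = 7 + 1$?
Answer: $-581$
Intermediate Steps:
$H{\left(n \right)} = 8$
$C = -15$ ($C = -17 + 2 = -15$)
$83 \left(H{\left(1 \cdot 1 \right)} + C\right) = 83 \left(8 - 15\right) = 83 \left(-7\right) = -581$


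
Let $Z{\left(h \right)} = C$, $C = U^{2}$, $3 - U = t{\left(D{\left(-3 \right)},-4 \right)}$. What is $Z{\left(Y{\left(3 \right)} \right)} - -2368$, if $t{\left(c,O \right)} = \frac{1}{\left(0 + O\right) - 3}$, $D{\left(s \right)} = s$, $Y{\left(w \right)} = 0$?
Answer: $\frac{116516}{49} \approx 2377.9$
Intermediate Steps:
$t{\left(c,O \right)} = \frac{1}{-3 + O}$ ($t{\left(c,O \right)} = \frac{1}{O - 3} = \frac{1}{-3 + O}$)
$U = \frac{22}{7}$ ($U = 3 - \frac{1}{-3 - 4} = 3 - \frac{1}{-7} = 3 - - \frac{1}{7} = 3 + \frac{1}{7} = \frac{22}{7} \approx 3.1429$)
$C = \frac{484}{49}$ ($C = \left(\frac{22}{7}\right)^{2} = \frac{484}{49} \approx 9.8775$)
$Z{\left(h \right)} = \frac{484}{49}$
$Z{\left(Y{\left(3 \right)} \right)} - -2368 = \frac{484}{49} - -2368 = \frac{484}{49} + 2368 = \frac{116516}{49}$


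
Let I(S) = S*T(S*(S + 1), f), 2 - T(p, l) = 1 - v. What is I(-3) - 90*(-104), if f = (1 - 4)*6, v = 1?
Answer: 9354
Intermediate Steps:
f = -18 (f = -3*6 = -18)
T(p, l) = 2 (T(p, l) = 2 - (1 - 1*1) = 2 - (1 - 1) = 2 - 1*0 = 2 + 0 = 2)
I(S) = 2*S (I(S) = S*2 = 2*S)
I(-3) - 90*(-104) = 2*(-3) - 90*(-104) = -6 + 9360 = 9354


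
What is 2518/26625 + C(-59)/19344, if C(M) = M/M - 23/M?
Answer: 159775921/1688167000 ≈ 0.094645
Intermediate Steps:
C(M) = 1 - 23/M
2518/26625 + C(-59)/19344 = 2518/26625 + ((-23 - 59)/(-59))/19344 = 2518*(1/26625) - 1/59*(-82)*(1/19344) = 2518/26625 + (82/59)*(1/19344) = 2518/26625 + 41/570648 = 159775921/1688167000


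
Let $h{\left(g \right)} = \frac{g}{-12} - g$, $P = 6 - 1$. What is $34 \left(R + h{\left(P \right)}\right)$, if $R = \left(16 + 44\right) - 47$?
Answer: $\frac{1547}{6} \approx 257.83$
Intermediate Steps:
$P = 5$ ($P = 6 - 1 = 5$)
$R = 13$ ($R = 60 - 47 = 13$)
$h{\left(g \right)} = - \frac{13 g}{12}$ ($h{\left(g \right)} = g \left(- \frac{1}{12}\right) - g = - \frac{g}{12} - g = - \frac{13 g}{12}$)
$34 \left(R + h{\left(P \right)}\right) = 34 \left(13 - \frac{65}{12}\right) = 34 \cdot \frac{91}{12} = \frac{1547}{6}$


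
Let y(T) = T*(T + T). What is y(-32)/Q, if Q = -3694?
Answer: -1024/1847 ≈ -0.55441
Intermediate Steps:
y(T) = 2*T² (y(T) = T*(2*T) = 2*T²)
y(-32)/Q = (2*(-32)²)/(-3694) = (2*1024)*(-1/3694) = 2048*(-1/3694) = -1024/1847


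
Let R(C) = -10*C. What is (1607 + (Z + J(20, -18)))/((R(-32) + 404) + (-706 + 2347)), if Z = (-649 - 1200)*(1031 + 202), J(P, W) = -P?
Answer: -455646/473 ≈ -963.31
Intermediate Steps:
Z = -2279817 (Z = -1849*1233 = -2279817)
(1607 + (Z + J(20, -18)))/((R(-32) + 404) + (-706 + 2347)) = (1607 + (-2279817 - 1*20))/((-10*(-32) + 404) + (-706 + 2347)) = (1607 + (-2279817 - 20))/((320 + 404) + 1641) = (1607 - 2279837)/(724 + 1641) = -2278230/2365 = -2278230*1/2365 = -455646/473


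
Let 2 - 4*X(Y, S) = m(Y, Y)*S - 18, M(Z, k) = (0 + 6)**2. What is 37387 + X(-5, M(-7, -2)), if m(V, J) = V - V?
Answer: 37392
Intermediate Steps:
m(V, J) = 0
M(Z, k) = 36 (M(Z, k) = 6**2 = 36)
X(Y, S) = 5 (X(Y, S) = 1/2 - (0*S - 18)/4 = 1/2 - (0 - 18)/4 = 1/2 - 1/4*(-18) = 1/2 + 9/2 = 5)
37387 + X(-5, M(-7, -2)) = 37387 + 5 = 37392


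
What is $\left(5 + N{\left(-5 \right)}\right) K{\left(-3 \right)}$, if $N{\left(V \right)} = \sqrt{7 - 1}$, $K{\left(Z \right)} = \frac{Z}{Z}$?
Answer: $5 + \sqrt{6} \approx 7.4495$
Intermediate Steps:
$K{\left(Z \right)} = 1$
$N{\left(V \right)} = \sqrt{6}$
$\left(5 + N{\left(-5 \right)}\right) K{\left(-3 \right)} = \left(5 + \sqrt{6}\right) 1 = 5 + \sqrt{6}$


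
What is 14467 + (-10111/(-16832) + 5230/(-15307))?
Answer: 3727452020725/257647424 ≈ 14467.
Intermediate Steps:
14467 + (-10111/(-16832) + 5230/(-15307)) = 14467 + (-10111*(-1/16832) + 5230*(-1/15307)) = 14467 + (10111/16832 - 5230/15307) = 14467 + 66737717/257647424 = 3727452020725/257647424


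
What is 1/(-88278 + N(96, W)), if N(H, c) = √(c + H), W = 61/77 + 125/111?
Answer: -377256033/33303407662720 - √1788263169/33303407662720 ≈ -1.1329e-5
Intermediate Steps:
W = 16396/8547 (W = 61*(1/77) + 125*(1/111) = 61/77 + 125/111 = 16396/8547 ≈ 1.9183)
N(H, c) = √(H + c)
1/(-88278 + N(96, W)) = 1/(-88278 + √(96 + 16396/8547)) = 1/(-88278 + √(836908/8547)) = 1/(-88278 + 2*√1788263169/8547)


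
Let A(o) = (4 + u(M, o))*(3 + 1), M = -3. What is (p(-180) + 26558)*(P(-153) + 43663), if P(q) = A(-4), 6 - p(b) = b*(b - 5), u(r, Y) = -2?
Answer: -294167856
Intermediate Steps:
A(o) = 8 (A(o) = (4 - 2)*(3 + 1) = 2*4 = 8)
p(b) = 6 - b*(-5 + b) (p(b) = 6 - b*(b - 5) = 6 - b*(-5 + b))
P(q) = 8
(p(-180) + 26558)*(P(-153) + 43663) = ((6 - 1*(-180)² + 5*(-180)) + 26558)*(8 + 43663) = ((6 - 1*32400 - 900) + 26558)*43671 = ((6 - 32400 - 900) + 26558)*43671 = (-33294 + 26558)*43671 = -6736*43671 = -294167856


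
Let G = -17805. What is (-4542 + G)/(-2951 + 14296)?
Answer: -22347/11345 ≈ -1.9698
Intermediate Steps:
(-4542 + G)/(-2951 + 14296) = (-4542 - 17805)/(-2951 + 14296) = -22347/11345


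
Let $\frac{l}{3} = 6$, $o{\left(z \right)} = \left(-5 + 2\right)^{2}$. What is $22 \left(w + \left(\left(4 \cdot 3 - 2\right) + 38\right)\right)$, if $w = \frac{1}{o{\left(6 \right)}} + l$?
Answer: $\frac{13090}{9} \approx 1454.4$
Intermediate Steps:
$o{\left(z \right)} = 9$ ($o{\left(z \right)} = \left(-3\right)^{2} = 9$)
$l = 18$ ($l = 3 \cdot 6 = 18$)
$w = \frac{163}{9}$ ($w = \frac{1}{9} + 18 = \frac{163}{9} \approx 18.111$)
$22 \left(w + \left(\left(4 \cdot 3 - 2\right) + 38\right)\right) = 22 \left(\frac{163}{9} + \left(\left(4 \cdot 3 - 2\right) + 38\right)\right) = 22 \left(\frac{163}{9} + \left(\left(12 - 2\right) + 38\right)\right) = 22 \left(\frac{163}{9} + \left(10 + 38\right)\right) = 22 \left(\frac{163}{9} + 48\right) = 22 \cdot \frac{595}{9} = \frac{13090}{9}$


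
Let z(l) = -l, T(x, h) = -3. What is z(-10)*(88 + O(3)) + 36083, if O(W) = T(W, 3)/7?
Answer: 258711/7 ≈ 36959.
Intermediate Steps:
O(W) = -3/7
z(-10)*(88 + O(3)) + 36083 = (-1*(-10))*(88 - 3/7) + 36083 = 10*(613/7) + 36083 = 6130/7 + 36083 = 258711/7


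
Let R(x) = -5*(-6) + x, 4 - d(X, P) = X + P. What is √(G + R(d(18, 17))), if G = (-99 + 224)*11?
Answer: √1374 ≈ 37.068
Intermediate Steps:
d(X, P) = 4 - P - X (d(X, P) = 4 - (X + P) = 4 - (P + X) = 4 + (-P - X) = 4 - P - X)
R(x) = 30 + x
G = 1375 (G = 125*11 = 1375)
√(G + R(d(18, 17))) = √(1375 + (30 + (4 - 1*17 - 1*18))) = √(1375 + (30 + (4 - 17 - 18))) = √(1375 + (30 - 31)) = √(1375 - 1) = √1374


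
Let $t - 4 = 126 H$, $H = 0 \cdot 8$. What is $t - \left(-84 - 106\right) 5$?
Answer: $954$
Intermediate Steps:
$H = 0$
$t = 4$ ($t = 4 + 126 \cdot 0 = 4 + 0 = 4$)
$t - \left(-84 - 106\right) 5 = 4 - \left(-84 - 106\right) 5 = 4 - \left(-190\right) 5 = 4 - -950 = 4 + 950 = 954$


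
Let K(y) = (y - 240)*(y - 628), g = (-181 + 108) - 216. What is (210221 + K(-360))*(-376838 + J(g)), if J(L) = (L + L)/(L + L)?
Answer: -302608024577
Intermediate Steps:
g = -289 (g = -73 - 216 = -289)
J(L) = 1 (J(L) = (2*L)/((2*L)) = (2*L)*(1/(2*L)) = 1)
K(y) = (-628 + y)*(-240 + y) (K(y) = (-240 + y)*(-628 + y) = (-628 + y)*(-240 + y))
(210221 + K(-360))*(-376838 + J(g)) = (210221 + (150720 + (-360)² - 868*(-360)))*(-376838 + 1) = (210221 + (150720 + 129600 + 312480))*(-376837) = (210221 + 592800)*(-376837) = 803021*(-376837) = -302608024577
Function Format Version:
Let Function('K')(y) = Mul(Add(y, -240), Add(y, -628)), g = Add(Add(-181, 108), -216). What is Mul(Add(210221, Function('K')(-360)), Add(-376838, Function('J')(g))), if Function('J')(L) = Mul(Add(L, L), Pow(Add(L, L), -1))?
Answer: -302608024577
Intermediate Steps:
g = -289 (g = Add(-73, -216) = -289)
Function('J')(L) = 1 (Function('J')(L) = Mul(Mul(2, L), Pow(Mul(2, L), -1)) = Mul(Mul(2, L), Mul(Rational(1, 2), Pow(L, -1))) = 1)
Function('K')(y) = Mul(Add(-628, y), Add(-240, y)) (Function('K')(y) = Mul(Add(-240, y), Add(-628, y)) = Mul(Add(-628, y), Add(-240, y)))
Mul(Add(210221, Function('K')(-360)), Add(-376838, Function('J')(g))) = Mul(Add(210221, Add(150720, Pow(-360, 2), Mul(-868, -360))), Add(-376838, 1)) = Mul(Add(210221, Add(150720, 129600, 312480)), -376837) = Mul(Add(210221, 592800), -376837) = Mul(803021, -376837) = -302608024577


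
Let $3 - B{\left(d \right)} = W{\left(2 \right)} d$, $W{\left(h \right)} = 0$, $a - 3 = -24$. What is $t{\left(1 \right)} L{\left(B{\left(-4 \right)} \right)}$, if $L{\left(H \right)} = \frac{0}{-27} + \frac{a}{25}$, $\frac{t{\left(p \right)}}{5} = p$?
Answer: $- \frac{21}{5} \approx -4.2$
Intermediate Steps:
$a = -21$ ($a = 3 - 24 = -21$)
$t{\left(p \right)} = 5 p$
$B{\left(d \right)} = 3$ ($B{\left(d \right)} = 3 - 0 d = 3 - 0 = 3 + 0 = 3$)
$L{\left(H \right)} = - \frac{21}{25}$ ($L{\left(H \right)} = \frac{0}{-27} - \frac{21}{25} = 0 \left(- \frac{1}{27}\right) - \frac{21}{25} = 0 - \frac{21}{25} = - \frac{21}{25}$)
$t{\left(1 \right)} L{\left(B{\left(-4 \right)} \right)} = 5 \cdot 1 \left(- \frac{21}{25}\right) = 5 \left(- \frac{21}{25}\right) = - \frac{21}{5}$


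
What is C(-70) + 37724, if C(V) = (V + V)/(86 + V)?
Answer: 150861/4 ≈ 37715.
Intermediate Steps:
C(V) = 2*V/(86 + V) (C(V) = (2*V)/(86 + V) = 2*V/(86 + V))
C(-70) + 37724 = 2*(-70)/(86 - 70) + 37724 = 2*(-70)/16 + 37724 = 2*(-70)*(1/16) + 37724 = -35/4 + 37724 = 150861/4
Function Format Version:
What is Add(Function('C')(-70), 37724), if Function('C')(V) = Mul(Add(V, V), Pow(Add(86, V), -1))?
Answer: Rational(150861, 4) ≈ 37715.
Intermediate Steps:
Function('C')(V) = Mul(2, V, Pow(Add(86, V), -1)) (Function('C')(V) = Mul(Mul(2, V), Pow(Add(86, V), -1)) = Mul(2, V, Pow(Add(86, V), -1)))
Add(Function('C')(-70), 37724) = Add(Mul(2, -70, Pow(Add(86, -70), -1)), 37724) = Add(Mul(2, -70, Pow(16, -1)), 37724) = Add(Mul(2, -70, Rational(1, 16)), 37724) = Add(Rational(-35, 4), 37724) = Rational(150861, 4)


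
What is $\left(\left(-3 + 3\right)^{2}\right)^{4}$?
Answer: $0$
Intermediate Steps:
$\left(\left(-3 + 3\right)^{2}\right)^{4} = \left(0^{2}\right)^{4} = 0^{4} = 0$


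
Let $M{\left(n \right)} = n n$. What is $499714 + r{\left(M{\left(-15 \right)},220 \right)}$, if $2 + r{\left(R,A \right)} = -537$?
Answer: $499175$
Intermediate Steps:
$M{\left(n \right)} = n^{2}$
$r{\left(R,A \right)} = -539$ ($r{\left(R,A \right)} = -2 - 537 = -539$)
$499714 + r{\left(M{\left(-15 \right)},220 \right)} = 499714 - 539 = 499175$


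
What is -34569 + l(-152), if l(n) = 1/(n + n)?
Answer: -10508977/304 ≈ -34569.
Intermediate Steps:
l(n) = 1/(2*n)
-34569 + l(-152) = -34569 + (½)/(-152) = -34569 + (½)*(-1/152) = -34569 - 1/304 = -10508977/304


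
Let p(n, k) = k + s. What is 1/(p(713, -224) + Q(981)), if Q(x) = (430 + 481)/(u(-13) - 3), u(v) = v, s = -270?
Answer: -16/8815 ≈ -0.0018151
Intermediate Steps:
p(n, k) = -270 + k (p(n, k) = k - 270 = -270 + k)
Q(x) = -911/16 (Q(x) = (430 + 481)/(-13 - 3) = 911/(-16) = 911*(-1/16) = -911/16)
1/(p(713, -224) + Q(981)) = 1/((-270 - 224) - 911/16) = 1/(-494 - 911/16) = 1/(-8815/16) = -16/8815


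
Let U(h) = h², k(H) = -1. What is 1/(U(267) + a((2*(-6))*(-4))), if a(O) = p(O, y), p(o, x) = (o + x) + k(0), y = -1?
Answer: 1/71335 ≈ 1.4018e-5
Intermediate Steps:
p(o, x) = -1 + o + x (p(o, x) = (o + x) - 1 = -1 + o + x)
a(O) = -2 + O (a(O) = -1 + O - 1 = -2 + O)
1/(U(267) + a((2*(-6))*(-4))) = 1/(267² + (-2 + (2*(-6))*(-4))) = 1/(71289 + (-2 - 12*(-4))) = 1/(71289 + (-2 + 48)) = 1/(71289 + 46) = 1/71335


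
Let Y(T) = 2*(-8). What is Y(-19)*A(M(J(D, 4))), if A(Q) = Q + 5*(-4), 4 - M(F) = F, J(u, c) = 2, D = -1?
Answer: 288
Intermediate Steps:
M(F) = 4 - F
Y(T) = -16
A(Q) = -20 + Q (A(Q) = Q - 20 = -20 + Q)
Y(-19)*A(M(J(D, 4))) = -16*(-20 + (4 - 1*2)) = -16*(-20 + (4 - 2)) = -16*(-20 + 2) = -16*(-18) = 288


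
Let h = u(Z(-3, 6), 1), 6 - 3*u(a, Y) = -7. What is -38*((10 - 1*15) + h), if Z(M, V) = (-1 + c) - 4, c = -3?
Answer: 76/3 ≈ 25.333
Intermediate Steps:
Z(M, V) = -8 (Z(M, V) = (-1 - 3) - 4 = -4 - 4 = -8)
u(a, Y) = 13/3 (u(a, Y) = 2 - ⅓*(-7) = 2 + 7/3 = 13/3)
h = 13/3 ≈ 4.3333
-38*((10 - 1*15) + h) = -38*((10 - 1*15) + 13/3) = -38*((10 - 15) + 13/3) = -38*(-5 + 13/3) = -38*(-⅔) = 76/3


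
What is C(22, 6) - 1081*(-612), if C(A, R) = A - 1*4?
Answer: 661590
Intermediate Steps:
C(A, R) = -4 + A (C(A, R) = A - 4 = -4 + A)
C(22, 6) - 1081*(-612) = (-4 + 22) - 1081*(-612) = 18 + 661572 = 661590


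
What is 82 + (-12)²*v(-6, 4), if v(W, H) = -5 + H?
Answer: -62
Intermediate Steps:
82 + (-12)²*v(-6, 4) = 82 + (-12)²*(-5 + 4) = 82 + 144*(-1) = 82 - 144 = -62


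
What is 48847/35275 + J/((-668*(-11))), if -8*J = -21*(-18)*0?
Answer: 48847/35275 ≈ 1.3847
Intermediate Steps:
J = 0 (J = -(-21*(-18))*0/8 = -189*0/4 = -1/8*0 = 0)
48847/35275 + J/((-668*(-11))) = 48847/35275 + 0/((-668*(-11))) = 48847*(1/35275) + 0/7348 = 48847/35275 + 0*(1/7348) = 48847/35275 + 0 = 48847/35275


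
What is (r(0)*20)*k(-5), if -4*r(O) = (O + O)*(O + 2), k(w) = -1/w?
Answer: 0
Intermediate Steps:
r(O) = -O*(2 + O)/2 (r(O) = -(O + O)*(O + 2)/4 = -2*O*(2 + O)/4 = -O*(2 + O)/2)
(r(0)*20)*k(-5) = (-½*0*(2 + 0)*20)*(-1/(-5)) = (-½*0*2*20)*(-1*(-⅕)) = (0*20)*(⅕) = 0*(⅕) = 0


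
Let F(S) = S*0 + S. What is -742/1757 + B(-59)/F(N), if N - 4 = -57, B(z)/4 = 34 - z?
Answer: -98990/13303 ≈ -7.4412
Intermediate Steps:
B(z) = 136 - 4*z (B(z) = 4*(34 - z) = 136 - 4*z)
N = -53 (N = 4 - 57 = -53)
F(S) = S (F(S) = 0 + S = S)
-742/1757 + B(-59)/F(N) = -742/1757 + (136 - 4*(-59))/(-53) = -742*1/1757 + (136 + 236)*(-1/53) = -106/251 + 372*(-1/53) = -106/251 - 372/53 = -98990/13303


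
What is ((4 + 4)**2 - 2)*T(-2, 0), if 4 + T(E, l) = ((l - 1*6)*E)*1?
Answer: 496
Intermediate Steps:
T(E, l) = -4 + E*(-6 + l) (T(E, l) = -4 + ((l - 1*6)*E)*1 = -4 + ((l - 6)*E)*1 = -4 + ((-6 + l)*E)*1 = -4 + (E*(-6 + l))*1 = -4 + E*(-6 + l))
((4 + 4)**2 - 2)*T(-2, 0) = ((4 + 4)**2 - 2)*(-4 - 6*(-2) - 2*0) = (8**2 - 2)*(-4 + 12 + 0) = (64 - 2)*8 = 62*8 = 496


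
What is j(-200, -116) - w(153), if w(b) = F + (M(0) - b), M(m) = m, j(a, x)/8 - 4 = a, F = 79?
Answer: -1494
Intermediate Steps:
j(a, x) = 32 + 8*a
w(b) = 79 - b (w(b) = 79 + (0 - b) = 79 - b)
j(-200, -116) - w(153) = (32 + 8*(-200)) - (79 - 1*153) = (32 - 1600) - (79 - 153) = -1568 - 1*(-74) = -1568 + 74 = -1494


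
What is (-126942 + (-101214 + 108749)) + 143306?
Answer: 23899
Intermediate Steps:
(-126942 + (-101214 + 108749)) + 143306 = (-126942 + 7535) + 143306 = -119407 + 143306 = 23899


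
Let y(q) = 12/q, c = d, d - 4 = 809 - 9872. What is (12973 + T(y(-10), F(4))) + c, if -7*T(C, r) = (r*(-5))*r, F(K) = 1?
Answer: 27403/7 ≈ 3914.7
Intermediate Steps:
d = -9059 (d = 4 + (809 - 9872) = 4 - 9063 = -9059)
c = -9059
T(C, r) = 5*r²/7 (T(C, r) = -r*(-5)*r/7 = -(-5*r)*r/7 = -(-5)*r²/7 = 5*r²/7)
(12973 + T(y(-10), F(4))) + c = (12973 + (5/7)*1²) - 9059 = (12973 + (5/7)*1) - 9059 = (12973 + 5/7) - 9059 = 90816/7 - 9059 = 27403/7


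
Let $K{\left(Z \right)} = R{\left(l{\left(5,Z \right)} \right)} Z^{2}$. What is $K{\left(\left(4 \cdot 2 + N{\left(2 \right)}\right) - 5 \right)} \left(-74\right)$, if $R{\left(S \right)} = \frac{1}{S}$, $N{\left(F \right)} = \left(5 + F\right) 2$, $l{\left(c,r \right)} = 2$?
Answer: $-10693$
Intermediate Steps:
$N{\left(F \right)} = 10 + 2 F$
$K{\left(Z \right)} = \frac{Z^{2}}{2}$
$K{\left(\left(4 \cdot 2 + N{\left(2 \right)}\right) - 5 \right)} \left(-74\right) = \frac{\left(\left(4 \cdot 2 + \left(10 + 2 \cdot 2\right)\right) - 5\right)^{2}}{2} \left(-74\right) = \frac{\left(\left(8 + \left(10 + 4\right)\right) - 5\right)^{2}}{2} \left(-74\right) = \frac{\left(\left(8 + 14\right) - 5\right)^{2}}{2} \left(-74\right) = \frac{\left(22 - 5\right)^{2}}{2} \left(-74\right) = \frac{17^{2}}{2} \left(-74\right) = \frac{1}{2} \cdot 289 \left(-74\right) = \frac{289}{2} \left(-74\right) = -10693$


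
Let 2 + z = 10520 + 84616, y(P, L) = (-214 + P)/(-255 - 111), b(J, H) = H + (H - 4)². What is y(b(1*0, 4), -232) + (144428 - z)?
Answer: 3006969/61 ≈ 49295.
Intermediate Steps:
b(J, H) = H + (-4 + H)²
y(P, L) = 107/183 - P/366 (y(P, L) = (-214 + P)/(-366) = (-214 + P)*(-1/366) = 107/183 - P/366)
z = 95134 (z = -2 + (10520 + 84616) = -2 + 95136 = 95134)
y(b(1*0, 4), -232) + (144428 - z) = (107/183 - (4 + (-4 + 4)²)/366) + (144428 - 1*95134) = (107/183 - (4 + 0²)/366) + (144428 - 95134) = (107/183 - (4 + 0)/366) + 49294 = (107/183 - 1/366*4) + 49294 = (107/183 - 2/183) + 49294 = 35/61 + 49294 = 3006969/61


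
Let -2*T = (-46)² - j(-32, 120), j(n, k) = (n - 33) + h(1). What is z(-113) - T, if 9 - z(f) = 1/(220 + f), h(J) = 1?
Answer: 117592/107 ≈ 1099.0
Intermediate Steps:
j(n, k) = -32 + n (j(n, k) = (n - 33) + 1 = (-33 + n) + 1 = -32 + n)
z(f) = 9 - 1/(220 + f)
T = -1090 (T = -((-46)² - (-32 - 32))/2 = -(2116 - 1*(-64))/2 = -(2116 + 64)/2 = -½*2180 = -1090)
z(-113) - T = (1979 + 9*(-113))/(220 - 113) - 1*(-1090) = (1979 - 1017)/107 + 1090 = (1/107)*962 + 1090 = 962/107 + 1090 = 117592/107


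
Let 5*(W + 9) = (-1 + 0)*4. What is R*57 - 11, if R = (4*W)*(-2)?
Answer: 22289/5 ≈ 4457.8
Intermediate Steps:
W = -49/5 (W = -9 + ((-1 + 0)*4)/5 = -9 + (-1*4)/5 = -9 + (1/5)*(-4) = -9 - 4/5 = -49/5 ≈ -9.8000)
R = 392/5 (R = (4*(-49/5))*(-2) = -196/5*(-2) = 392/5 ≈ 78.400)
R*57 - 11 = (392/5)*57 - 11 = 22344/5 - 11 = 22289/5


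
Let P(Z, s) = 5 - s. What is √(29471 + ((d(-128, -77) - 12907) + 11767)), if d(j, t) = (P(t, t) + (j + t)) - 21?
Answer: √28187 ≈ 167.89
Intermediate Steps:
d(j, t) = -16 + j (d(j, t) = ((5 - t) + (j + t)) - 21 = (5 + j) - 21 = -16 + j)
√(29471 + ((d(-128, -77) - 12907) + 11767)) = √(29471 + (((-16 - 128) - 12907) + 11767)) = √(29471 + ((-144 - 12907) + 11767)) = √(29471 + (-13051 + 11767)) = √(29471 - 1284) = √28187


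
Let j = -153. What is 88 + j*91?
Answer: -13835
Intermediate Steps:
88 + j*91 = 88 - 153*91 = 88 - 13923 = -13835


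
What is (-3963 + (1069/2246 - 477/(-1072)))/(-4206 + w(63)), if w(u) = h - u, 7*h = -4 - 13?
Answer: 33388408711/35995294400 ≈ 0.92758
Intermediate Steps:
h = -17/7 (h = (-4 - 13)/7 = (⅐)*(-17) = -17/7 ≈ -2.4286)
w(u) = -17/7 - u
(-3963 + (1069/2246 - 477/(-1072)))/(-4206 + w(63)) = (-3963 + (1069/2246 - 477/(-1072)))/(-4206 + (-17/7 - 1*63)) = (-3963 + (1069*(1/2246) - 477*(-1/1072)))/(-4206 + (-17/7 - 63)) = (-3963 + (1069/2246 + 477/1072))/(-4206 - 458/7) = (-3963 + 1108655/1203856)/(-29900/7) = -4769772673/1203856*(-7/29900) = 33388408711/35995294400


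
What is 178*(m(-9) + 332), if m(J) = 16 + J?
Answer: 60342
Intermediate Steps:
178*(m(-9) + 332) = 178*((16 - 9) + 332) = 178*(7 + 332) = 178*339 = 60342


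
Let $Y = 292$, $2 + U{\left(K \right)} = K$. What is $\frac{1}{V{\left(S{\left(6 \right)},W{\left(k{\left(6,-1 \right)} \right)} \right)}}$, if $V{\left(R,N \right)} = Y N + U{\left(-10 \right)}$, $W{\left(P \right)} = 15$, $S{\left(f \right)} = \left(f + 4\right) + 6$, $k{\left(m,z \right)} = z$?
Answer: $\frac{1}{4368} \approx 0.00022894$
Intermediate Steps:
$U{\left(K \right)} = -2 + K$
$S{\left(f \right)} = 10 + f$ ($S{\left(f \right)} = \left(4 + f\right) + 6 = 10 + f$)
$V{\left(R,N \right)} = -12 + 292 N$ ($V{\left(R,N \right)} = 292 N - 12 = -12 + 292 N$)
$\frac{1}{V{\left(S{\left(6 \right)},W{\left(k{\left(6,-1 \right)} \right)} \right)}} = \frac{1}{-12 + 292 \cdot 15} = \frac{1}{-12 + 4380} = \frac{1}{4368}$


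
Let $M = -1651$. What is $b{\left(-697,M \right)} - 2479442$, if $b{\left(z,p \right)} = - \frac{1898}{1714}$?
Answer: $- \frac{2124882743}{857} \approx -2.4794 \cdot 10^{6}$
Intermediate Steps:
$b{\left(z,p \right)} = - \frac{949}{857}$ ($b{\left(z,p \right)} = \left(-1898\right) \frac{1}{1714} = - \frac{949}{857}$)
$b{\left(-697,M \right)} - 2479442 = - \frac{949}{857} - 2479442 = - \frac{2124882743}{857}$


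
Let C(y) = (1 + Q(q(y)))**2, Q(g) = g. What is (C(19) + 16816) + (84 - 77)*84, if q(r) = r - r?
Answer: 17405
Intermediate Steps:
q(r) = 0
C(y) = 1 (C(y) = (1 + 0)**2 = 1**2 = 1)
(C(19) + 16816) + (84 - 77)*84 = (1 + 16816) + (84 - 77)*84 = 16817 + 7*84 = 16817 + 588 = 17405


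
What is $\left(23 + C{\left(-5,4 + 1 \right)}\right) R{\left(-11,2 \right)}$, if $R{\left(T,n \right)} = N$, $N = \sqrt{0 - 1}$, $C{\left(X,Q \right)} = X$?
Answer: $18 i \approx 18.0 i$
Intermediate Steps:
$N = i$ ($N = \sqrt{-1} = i \approx 1.0 i$)
$R{\left(T,n \right)} = i$
$\left(23 + C{\left(-5,4 + 1 \right)}\right) R{\left(-11,2 \right)} = \left(23 - 5\right) i = 18 i$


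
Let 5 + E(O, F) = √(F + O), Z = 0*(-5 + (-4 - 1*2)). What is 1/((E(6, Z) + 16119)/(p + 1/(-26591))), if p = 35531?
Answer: 1522458486948/690464538509 - 94480482*√6/690464538509 ≈ 2.2046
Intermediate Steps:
Z = 0 (Z = 0*(-5 + (-4 - 2)) = 0*(-5 - 6) = 0*(-11) = 0)
E(O, F) = -5 + √(F + O)
1/((E(6, Z) + 16119)/(p + 1/(-26591))) = 1/(((-5 + √(0 + 6)) + 16119)/(35531 + 1/(-26591))) = 1/(((-5 + √6) + 16119)/(35531 - 1/26591)) = 1/((16114 + √6)/(944804820/26591)) = 1/((16114 + √6)*(26591/944804820)) = 1/(214243687/472402410 + 26591*√6/944804820)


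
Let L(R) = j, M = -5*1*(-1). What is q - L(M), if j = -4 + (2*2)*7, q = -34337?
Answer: -34361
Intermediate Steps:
M = 5 (M = -5*(-1) = 5)
j = 24 (j = -4 + 4*7 = -4 + 28 = 24)
L(R) = 24
q - L(M) = -34337 - 1*24 = -34337 - 24 = -34361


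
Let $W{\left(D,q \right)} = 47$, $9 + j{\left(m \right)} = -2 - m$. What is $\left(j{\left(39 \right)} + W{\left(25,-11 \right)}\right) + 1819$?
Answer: $1816$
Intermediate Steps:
$j{\left(m \right)} = -11 - m$ ($j{\left(m \right)} = -9 - \left(2 + m\right) = -11 - m$)
$\left(j{\left(39 \right)} + W{\left(25,-11 \right)}\right) + 1819 = \left(\left(-11 - 39\right) + 47\right) + 1819 = \left(-50 + 47\right) + 1819 = -3 + 1819 = 1816$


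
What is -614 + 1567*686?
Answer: 1074348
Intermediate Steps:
-614 + 1567*686 = -614 + 1074962 = 1074348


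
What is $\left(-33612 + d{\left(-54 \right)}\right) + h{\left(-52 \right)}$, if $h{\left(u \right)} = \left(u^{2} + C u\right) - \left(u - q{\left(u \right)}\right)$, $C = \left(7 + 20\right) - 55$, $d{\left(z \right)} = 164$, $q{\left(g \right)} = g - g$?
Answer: $-29236$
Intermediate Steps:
$q{\left(g \right)} = 0$
$C = -28$ ($C = 27 - 55 = -28$)
$h{\left(u \right)} = u^{2} - 29 u$ ($h{\left(u \right)} = \left(u^{2} - 28 u\right) + \left(0 - u\right) = \left(u^{2} - 28 u\right) - u = u^{2} - 29 u$)
$\left(-33612 + d{\left(-54 \right)}\right) + h{\left(-52 \right)} = \left(-33612 + 164\right) - 52 \left(-29 - 52\right) = -33448 - -4212 = -33448 + 4212 = -29236$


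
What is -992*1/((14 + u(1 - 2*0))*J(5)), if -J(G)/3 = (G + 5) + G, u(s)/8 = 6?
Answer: 16/45 ≈ 0.35556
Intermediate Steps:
u(s) = 48 (u(s) = 8*6 = 48)
J(G) = -15 - 6*G (J(G) = -3*((G + 5) + G) = -3*((5 + G) + G) = -3*(5 + 2*G) = -15 - 6*G)
-992*1/((14 + u(1 - 2*0))*J(5)) = -992*1/((-15 - 6*5)*(14 + 48)) = -992*1/(62*(-15 - 30)) = -992/((-45*62)) = -992/(-2790) = -992*(-1/2790) = 16/45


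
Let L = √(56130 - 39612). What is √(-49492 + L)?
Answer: √(-49492 + √16518) ≈ 222.18*I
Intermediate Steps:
L = √16518 ≈ 128.52
√(-49492 + L) = √(-49492 + √16518)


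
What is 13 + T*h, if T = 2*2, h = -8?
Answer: -19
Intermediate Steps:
T = 4
13 + T*h = 13 + 4*(-8) = 13 - 32 = -19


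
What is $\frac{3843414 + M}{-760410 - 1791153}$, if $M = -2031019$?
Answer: $- \frac{1812395}{2551563} \approx -0.71031$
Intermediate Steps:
$\frac{3843414 + M}{-760410 - 1791153} = \frac{3843414 - 2031019}{-760410 - 1791153} = \frac{1812395}{-2551563} = 1812395 \left(- \frac{1}{2551563}\right) = - \frac{1812395}{2551563}$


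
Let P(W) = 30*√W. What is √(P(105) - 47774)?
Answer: √(-47774 + 30*√105) ≈ 217.87*I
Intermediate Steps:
√(P(105) - 47774) = √(30*√105 - 47774) = √(-47774 + 30*√105)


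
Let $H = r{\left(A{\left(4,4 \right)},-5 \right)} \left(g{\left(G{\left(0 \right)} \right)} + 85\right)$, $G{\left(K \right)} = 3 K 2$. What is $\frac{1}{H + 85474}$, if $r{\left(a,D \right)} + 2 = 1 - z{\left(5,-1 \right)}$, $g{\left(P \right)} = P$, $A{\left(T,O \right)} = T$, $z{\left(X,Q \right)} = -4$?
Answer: $\frac{1}{85729} \approx 1.1665 \cdot 10^{-5}$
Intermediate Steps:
$G{\left(K \right)} = 6 K$
$r{\left(a,D \right)} = 3$ ($r{\left(a,D \right)} = -2 + \left(1 - -4\right) = -2 + \left(1 + 4\right) = -2 + 5 = 3$)
$H = 255$ ($H = 3 \left(6 \cdot 0 + 85\right) = 3 \left(0 + 85\right) = 3 \cdot 85 = 255$)
$\frac{1}{H + 85474} = \frac{1}{255 + 85474} = \frac{1}{85729}$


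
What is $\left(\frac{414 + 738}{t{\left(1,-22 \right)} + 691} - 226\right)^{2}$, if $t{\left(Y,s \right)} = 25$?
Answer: $\frac{1613307556}{32041} \approx 50351.0$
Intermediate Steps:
$\left(\frac{414 + 738}{t{\left(1,-22 \right)} + 691} - 226\right)^{2} = \left(\frac{414 + 738}{25 + 691} - 226\right)^{2} = \left(\frac{1152}{716} - 226\right)^{2} = \left(1152 \cdot \frac{1}{716} - 226\right)^{2} = \left(\frac{288}{179} - 226\right)^{2} = \left(- \frac{40166}{179}\right)^{2} = \frac{1613307556}{32041}$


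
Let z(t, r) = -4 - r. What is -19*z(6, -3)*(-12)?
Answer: -228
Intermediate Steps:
-19*z(6, -3)*(-12) = -19*(-4 - 1*(-3))*(-12) = -19*(-4 + 3)*(-12) = -19*(-1)*(-12) = 19*(-12) = -228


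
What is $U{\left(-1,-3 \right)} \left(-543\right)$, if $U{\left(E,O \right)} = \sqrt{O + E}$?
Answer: $- 1086 i \approx - 1086.0 i$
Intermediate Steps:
$U{\left(E,O \right)} = \sqrt{E + O}$
$U{\left(-1,-3 \right)} \left(-543\right) = \sqrt{-1 - 3} \left(-543\right) = \sqrt{-4} \left(-543\right) = 2 i \left(-543\right) = - 1086 i$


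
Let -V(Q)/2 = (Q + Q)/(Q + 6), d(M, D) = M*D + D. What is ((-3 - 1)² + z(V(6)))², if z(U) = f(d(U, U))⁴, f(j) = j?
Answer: 1024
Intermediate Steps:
d(M, D) = D + D*M (d(M, D) = D*M + D = D + D*M)
V(Q) = -4*Q/(6 + Q) (V(Q) = -2*(Q + Q)/(Q + 6) = -2*2*Q/(6 + Q) = -4*Q/(6 + Q))
z(U) = U⁴*(1 + U)⁴ (z(U) = (U*(1 + U))⁴ = U⁴*(1 + U)⁴)
((-3 - 1)² + z(V(6)))² = ((-3 - 1)² + (-4*6/(6 + 6))⁴*(1 - 4*6/(6 + 6))⁴)² = ((-4)² + (-4*6/12)⁴*(1 - 4*6/12)⁴)² = (16 + (-4*6*1/12)⁴*(1 - 4*6*1/12)⁴)² = (16 + (-2)⁴*(1 - 2)⁴)² = (16 + 16*(-1)⁴)² = (16 + 16*1)² = (16 + 16)² = 32² = 1024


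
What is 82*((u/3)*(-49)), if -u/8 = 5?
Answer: 160720/3 ≈ 53573.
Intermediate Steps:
u = -40 (u = -8*5 = -40)
82*((u/3)*(-49)) = 82*(-40/3*(-49)) = 82*(1960/3) = 160720/3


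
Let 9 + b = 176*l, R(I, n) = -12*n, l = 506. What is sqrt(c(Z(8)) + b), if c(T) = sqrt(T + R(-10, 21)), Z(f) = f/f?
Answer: sqrt(89047 + I*sqrt(251)) ≈ 298.41 + 0.027*I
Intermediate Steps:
Z(f) = 1
c(T) = sqrt(-252 + T) (c(T) = sqrt(T - 12*21) = sqrt(T - 252) = sqrt(-252 + T))
b = 89047 (b = -9 + 176*506 = -9 + 89056 = 89047)
sqrt(c(Z(8)) + b) = sqrt(sqrt(-252 + 1) + 89047) = sqrt(sqrt(-251) + 89047) = sqrt(I*sqrt(251) + 89047) = sqrt(89047 + I*sqrt(251))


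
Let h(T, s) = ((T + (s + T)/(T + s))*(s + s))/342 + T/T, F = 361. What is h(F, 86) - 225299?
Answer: -38494826/171 ≈ -2.2512e+5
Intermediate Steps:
h(T, s) = 1 + s*(1 + T)/171 (h(T, s) = ((T + (T + s)/(T + s))*(2*s))*(1/342) + 1 = ((T + 1)*(2*s))*(1/342) + 1 = ((1 + T)*(2*s))*(1/342) + 1 = (2*s*(1 + T))*(1/342) + 1 = s*(1 + T)/171 + 1 = 1 + s*(1 + T)/171)
h(F, 86) - 225299 = (1 + (1/171)*86 + (1/171)*361*86) - 225299 = (1 + 86/171 + 1634/9) - 225299 = 31303/171 - 225299 = -38494826/171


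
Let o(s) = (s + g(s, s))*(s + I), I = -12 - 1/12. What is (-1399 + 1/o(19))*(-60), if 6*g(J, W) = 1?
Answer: 160240596/1909 ≈ 83940.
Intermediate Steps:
g(J, W) = ⅙ (g(J, W) = (⅙)*1 = ⅙)
I = -145/12 (I = -12 - 1*1/12 = -12 - 1/12 = -145/12 ≈ -12.083)
o(s) = (-145/12 + s)*(⅙ + s) (o(s) = (s + ⅙)*(s - 145/12) = (⅙ + s)*(-145/12 + s) = (-145/12 + s)*(⅙ + s))
(-1399 + 1/o(19))*(-60) = (-1399 + 1/(-145/72 + 19² - 143/12*19))*(-60) = (-1399 + 1/(-145/72 + 361 - 2717/12))*(-60) = (-1399 + 1/(9545/72))*(-60) = (-1399 + 72/9545)*(-60) = -13353383/9545*(-60) = 160240596/1909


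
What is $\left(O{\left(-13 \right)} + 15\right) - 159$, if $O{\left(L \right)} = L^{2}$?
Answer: $25$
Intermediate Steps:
$\left(O{\left(-13 \right)} + 15\right) - 159 = \left(\left(-13\right)^{2} + 15\right) - 159 = \left(169 + 15\right) - 159 = 184 - 159 = 25$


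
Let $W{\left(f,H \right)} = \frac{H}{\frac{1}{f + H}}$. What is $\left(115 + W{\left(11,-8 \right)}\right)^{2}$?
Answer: $8281$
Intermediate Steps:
$W{\left(f,H \right)} = H \left(H + f\right)$ ($W{\left(f,H \right)} = \frac{H}{\frac{1}{H + f}} = H \left(H + f\right)$)
$\left(115 + W{\left(11,-8 \right)}\right)^{2} = \left(115 - 8 \left(-8 + 11\right)\right)^{2} = \left(115 - 24\right)^{2} = 91^{2} = 8281$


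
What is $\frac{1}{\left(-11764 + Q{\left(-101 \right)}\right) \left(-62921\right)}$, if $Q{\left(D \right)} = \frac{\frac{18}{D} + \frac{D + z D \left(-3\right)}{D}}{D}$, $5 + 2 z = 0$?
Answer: $\frac{20402}{15101720113089} \approx 1.351 \cdot 10^{-9}$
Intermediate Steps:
$z = - \frac{5}{2}$ ($z = - \frac{5}{2} + \frac{1}{2} \cdot 0 = - \frac{5}{2} + 0 = - \frac{5}{2} \approx -2.5$)
$Q{\left(D \right)} = \frac{\frac{17}{2} + \frac{18}{D}}{D}$ ($Q{\left(D \right)} = \frac{\frac{18}{D} + \frac{D + - \frac{5 D}{2} \left(-3\right)}{D}}{D} = \frac{\frac{18}{D} + \frac{D + \frac{15 D}{2}}{D}}{D} = \frac{\frac{18}{D} + \frac{\frac{17}{2} D}{D}}{D} = \frac{\frac{18}{D} + \frac{17}{2}}{D} = \frac{\frac{17}{2} + \frac{18}{D}}{D}$)
$\frac{1}{\left(-11764 + Q{\left(-101 \right)}\right) \left(-62921\right)} = \frac{1}{\left(-11764 + \frac{36 + 17 \left(-101\right)}{2 \cdot 10201}\right) \left(-62921\right)} = \frac{1}{-11764 + \frac{1}{2} \cdot \frac{1}{10201} \left(36 - 1717\right)} \left(- \frac{1}{62921}\right) = \frac{1}{-11764 + \frac{1}{2} \cdot \frac{1}{10201} \left(-1681\right)} \left(- \frac{1}{62921}\right) = \frac{1}{-11764 - \frac{1681}{20402}} \left(- \frac{1}{62921}\right) = \frac{1}{- \frac{240010809}{20402}} \left(- \frac{1}{62921}\right) = \left(- \frac{20402}{240010809}\right) \left(- \frac{1}{62921}\right) = \frac{20402}{15101720113089}$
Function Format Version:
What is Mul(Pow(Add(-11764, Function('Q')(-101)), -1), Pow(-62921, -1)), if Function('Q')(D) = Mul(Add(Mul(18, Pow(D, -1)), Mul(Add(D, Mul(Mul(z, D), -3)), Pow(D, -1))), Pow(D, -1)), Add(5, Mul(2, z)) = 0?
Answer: Rational(20402, 15101720113089) ≈ 1.3510e-9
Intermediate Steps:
z = Rational(-5, 2) (z = Add(Rational(-5, 2), Mul(Rational(1, 2), 0)) = Add(Rational(-5, 2), 0) = Rational(-5, 2) ≈ -2.5000)
Function('Q')(D) = Mul(Pow(D, -1), Add(Rational(17, 2), Mul(18, Pow(D, -1)))) (Function('Q')(D) = Mul(Add(Mul(18, Pow(D, -1)), Mul(Add(D, Mul(Mul(Rational(-5, 2), D), -3)), Pow(D, -1))), Pow(D, -1)) = Mul(Add(Mul(18, Pow(D, -1)), Mul(Add(D, Mul(Rational(15, 2), D)), Pow(D, -1))), Pow(D, -1)) = Mul(Add(Mul(18, Pow(D, -1)), Mul(Mul(Rational(17, 2), D), Pow(D, -1))), Pow(D, -1)) = Mul(Add(Mul(18, Pow(D, -1)), Rational(17, 2)), Pow(D, -1)) = Mul(Add(Rational(17, 2), Mul(18, Pow(D, -1))), Pow(D, -1)) = Mul(Pow(D, -1), Add(Rational(17, 2), Mul(18, Pow(D, -1)))))
Mul(Pow(Add(-11764, Function('Q')(-101)), -1), Pow(-62921, -1)) = Mul(Pow(Add(-11764, Mul(Rational(1, 2), Pow(-101, -2), Add(36, Mul(17, -101)))), -1), Pow(-62921, -1)) = Mul(Pow(Add(-11764, Mul(Rational(1, 2), Rational(1, 10201), Add(36, -1717))), -1), Rational(-1, 62921)) = Mul(Pow(Add(-11764, Mul(Rational(1, 2), Rational(1, 10201), -1681)), -1), Rational(-1, 62921)) = Mul(Pow(Add(-11764, Rational(-1681, 20402)), -1), Rational(-1, 62921)) = Mul(Pow(Rational(-240010809, 20402), -1), Rational(-1, 62921)) = Mul(Rational(-20402, 240010809), Rational(-1, 62921)) = Rational(20402, 15101720113089)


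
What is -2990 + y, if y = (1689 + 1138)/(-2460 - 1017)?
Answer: -10399057/3477 ≈ -2990.8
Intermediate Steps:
y = -2827/3477 (y = 2827/(-3477) = 2827*(-1/3477) = -2827/3477 ≈ -0.81306)
-2990 + y = -2990 - 2827/3477 = -10399057/3477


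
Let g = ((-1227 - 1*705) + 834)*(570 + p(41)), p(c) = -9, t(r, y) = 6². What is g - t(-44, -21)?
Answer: -616014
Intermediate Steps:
t(r, y) = 36
g = -615978 (g = ((-1227 - 1*705) + 834)*(570 - 9) = ((-1227 - 705) + 834)*561 = (-1932 + 834)*561 = -1098*561 = -615978)
g - t(-44, -21) = -615978 - 1*36 = -615978 - 36 = -616014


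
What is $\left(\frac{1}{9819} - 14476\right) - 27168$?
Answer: $- \frac{408902435}{9819} \approx -41644.0$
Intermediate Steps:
$\left(\frac{1}{9819} - 14476\right) - 27168 = - \frac{142139843}{9819} - 27168 = - \frac{408902435}{9819}$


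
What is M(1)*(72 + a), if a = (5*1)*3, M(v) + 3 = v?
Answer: -174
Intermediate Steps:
M(v) = -3 + v
a = 15 (a = 5*3 = 15)
M(1)*(72 + a) = (-3 + 1)*(72 + 15) = -2*87 = -174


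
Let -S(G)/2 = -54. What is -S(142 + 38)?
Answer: -108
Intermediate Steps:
S(G) = 108 (S(G) = -2*(-54) = 108)
-S(142 + 38) = -1*108 = -108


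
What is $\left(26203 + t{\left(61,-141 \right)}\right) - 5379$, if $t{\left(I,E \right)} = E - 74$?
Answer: $20609$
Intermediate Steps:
$t{\left(I,E \right)} = -74 + E$
$\left(26203 + t{\left(61,-141 \right)}\right) - 5379 = \left(26203 - 215\right) - 5379 = 25988 - 5379 = 20609$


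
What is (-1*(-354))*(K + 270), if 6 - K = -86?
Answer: 128148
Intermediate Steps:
K = 92 (K = 6 - 1*(-86) = 6 + 86 = 92)
(-1*(-354))*(K + 270) = (-1*(-354))*(92 + 270) = 354*362 = 128148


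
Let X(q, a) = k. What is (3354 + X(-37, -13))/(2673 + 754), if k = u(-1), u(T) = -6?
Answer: 3348/3427 ≈ 0.97695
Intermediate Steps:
k = -6
X(q, a) = -6
(3354 + X(-37, -13))/(2673 + 754) = (3354 - 6)/(2673 + 754) = 3348/3427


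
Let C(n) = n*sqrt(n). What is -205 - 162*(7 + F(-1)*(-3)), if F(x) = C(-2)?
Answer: -1339 - 972*I*sqrt(2) ≈ -1339.0 - 1374.6*I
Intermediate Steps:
C(n) = n**(3/2)
F(x) = -2*I*sqrt(2) (F(x) = (-2)**(3/2) = -2*I*sqrt(2))
-205 - 162*(7 + F(-1)*(-3)) = -205 - 162*(7 - 2*I*sqrt(2)*(-3)) = -205 - 162*(7 + 6*I*sqrt(2)) = -205 + (-1134 - 972*I*sqrt(2)) = -1339 - 972*I*sqrt(2)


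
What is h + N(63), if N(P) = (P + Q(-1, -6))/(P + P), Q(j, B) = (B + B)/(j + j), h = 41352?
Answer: 1736807/42 ≈ 41353.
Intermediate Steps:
Q(j, B) = B/j (Q(j, B) = (2*B)/((2*j)) = (2*B)*(1/(2*j)) = B/j)
N(P) = (6 + P)/(2*P) (N(P) = (P - 6/(-1))/(P + P) = (P - 6*(-1))/((2*P)) = (P + 6)*(1/(2*P)) = (6 + P)*(1/(2*P)) = (6 + P)/(2*P))
h + N(63) = 41352 + (½)*(6 + 63)/63 = 41352 + (½)*(1/63)*69 = 41352 + 23/42 = 1736807/42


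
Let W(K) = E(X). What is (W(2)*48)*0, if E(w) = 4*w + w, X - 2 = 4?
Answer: 0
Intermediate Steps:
X = 6 (X = 2 + 4 = 6)
E(w) = 5*w
W(K) = 30 (W(K) = 5*6 = 30)
(W(2)*48)*0 = (30*48)*0 = 1440*0 = 0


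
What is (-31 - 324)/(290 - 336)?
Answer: 355/46 ≈ 7.7174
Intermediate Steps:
(-31 - 324)/(290 - 336) = -355/(-46) = -355*(-1/46) = 355/46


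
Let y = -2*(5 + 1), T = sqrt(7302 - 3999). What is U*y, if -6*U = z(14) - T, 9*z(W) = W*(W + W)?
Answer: 784/9 - 6*sqrt(367) ≈ -27.832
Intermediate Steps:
z(W) = 2*W**2/9 (z(W) = (W*(W + W))/9 = (W*(2*W))/9 = (2*W**2)/9 = 2*W**2/9)
T = 3*sqrt(367) (T = sqrt(3303) = 3*sqrt(367) ≈ 57.472)
U = -196/27 + sqrt(367)/2 (U = -((2/9)*14**2 - 3*sqrt(367))/6 = -((2/9)*196 - 3*sqrt(367))/6 = -(392/9 - 3*sqrt(367))/6 = -196/27 + sqrt(367)/2 ≈ 2.3194)
y = -12 (y = -2*6 = -12)
U*y = (-196/27 + sqrt(367)/2)*(-12) = 784/9 - 6*sqrt(367)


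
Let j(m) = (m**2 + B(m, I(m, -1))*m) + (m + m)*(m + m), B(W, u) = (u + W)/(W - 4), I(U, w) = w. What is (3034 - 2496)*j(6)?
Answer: 104910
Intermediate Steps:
B(W, u) = (W + u)/(-4 + W)
j(m) = 5*m**2 + m*(-1 + m)/(-4 + m) (j(m) = (m**2 + ((m - 1)/(-4 + m))*m) + (m + m)*(m + m) = (m**2 + ((-1 + m)/(-4 + m))*m) + (2*m)*(2*m) = (m**2 + m*(-1 + m)/(-4 + m)) + 4*m**2 = 5*m**2 + m*(-1 + m)/(-4 + m))
(3034 - 2496)*j(6) = (3034 - 2496)*(6*(-1 + 6 + 5*6*(-4 + 6))/(-4 + 6)) = 538*(6*(-1 + 6 + 5*6*2)/2) = 538*(6*(1/2)*(-1 + 6 + 60)) = 538*(6*(1/2)*65) = 538*195 = 104910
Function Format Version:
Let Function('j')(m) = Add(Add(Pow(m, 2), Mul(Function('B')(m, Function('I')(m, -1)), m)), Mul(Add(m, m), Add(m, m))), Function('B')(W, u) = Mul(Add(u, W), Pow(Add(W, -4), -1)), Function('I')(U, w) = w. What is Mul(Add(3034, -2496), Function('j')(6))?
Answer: 104910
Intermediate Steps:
Function('B')(W, u) = Mul(Pow(Add(-4, W), -1), Add(W, u)) (Function('B')(W, u) = Mul(Add(W, u), Pow(Add(-4, W), -1)) = Mul(Pow(Add(-4, W), -1), Add(W, u)))
Function('j')(m) = Add(Mul(5, Pow(m, 2)), Mul(m, Pow(Add(-4, m), -1), Add(-1, m))) (Function('j')(m) = Add(Add(Pow(m, 2), Mul(Mul(Pow(Add(-4, m), -1), Add(m, -1)), m)), Mul(Add(m, m), Add(m, m))) = Add(Add(Pow(m, 2), Mul(Mul(Pow(Add(-4, m), -1), Add(-1, m)), m)), Mul(Mul(2, m), Mul(2, m))) = Add(Add(Pow(m, 2), Mul(m, Pow(Add(-4, m), -1), Add(-1, m))), Mul(4, Pow(m, 2))) = Add(Mul(5, Pow(m, 2)), Mul(m, Pow(Add(-4, m), -1), Add(-1, m))))
Mul(Add(3034, -2496), Function('j')(6)) = Mul(Add(3034, -2496), Mul(6, Pow(Add(-4, 6), -1), Add(-1, 6, Mul(5, 6, Add(-4, 6))))) = Mul(538, Mul(6, Pow(2, -1), Add(-1, 6, Mul(5, 6, 2)))) = Mul(538, Mul(6, Rational(1, 2), Add(-1, 6, 60))) = Mul(538, Mul(6, Rational(1, 2), 65)) = Mul(538, 195) = 104910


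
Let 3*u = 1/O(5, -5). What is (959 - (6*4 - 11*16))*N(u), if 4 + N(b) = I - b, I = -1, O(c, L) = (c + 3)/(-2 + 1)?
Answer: -132209/24 ≈ -5508.7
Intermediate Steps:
O(c, L) = -3 - c (O(c, L) = (3 + c)/(-1) = (3 + c)*(-1) = -3 - c)
u = -1/24 (u = 1/(3*(-3 - 1*5)) = 1/(3*(-3 - 5)) = (⅓)/(-8) = (⅓)*(-⅛) = -1/24 ≈ -0.041667)
N(b) = -5 - b (N(b) = -4 + (-1 - b) = -5 - b)
(959 - (6*4 - 11*16))*N(u) = (959 - (6*4 - 11*16))*(-5 - 1*(-1/24)) = (959 - (24 - 176))*(-5 + 1/24) = (959 - 1*(-152))*(-119/24) = (959 + 152)*(-119/24) = 1111*(-119/24) = -132209/24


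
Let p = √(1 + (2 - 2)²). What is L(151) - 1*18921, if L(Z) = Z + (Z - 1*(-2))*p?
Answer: -18617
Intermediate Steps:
p = 1 (p = √(1 + 0²) = √(1 + 0) = √1 = 1)
L(Z) = 2 + 2*Z (L(Z) = Z + (Z - 1*(-2))*1 = Z + (Z + 2)*1 = Z + (2 + Z)*1 = Z + (2 + Z) = 2 + 2*Z)
L(151) - 1*18921 = (2 + 2*151) - 1*18921 = (2 + 302) - 18921 = 304 - 18921 = -18617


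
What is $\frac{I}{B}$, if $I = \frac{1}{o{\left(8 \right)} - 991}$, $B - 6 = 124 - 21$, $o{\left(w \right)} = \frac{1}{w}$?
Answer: $- \frac{8}{864043} \approx -9.2588 \cdot 10^{-6}$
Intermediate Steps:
$B = 109$ ($B = 6 + \left(124 - 21\right) = 6 + 103 = 109$)
$I = - \frac{8}{7927}$ ($I = \frac{1}{\frac{1}{8} - 991} = \frac{1}{- \frac{7927}{8}} = - \frac{8}{7927} \approx -0.0010092$)
$\frac{I}{B} = - \frac{8}{7927 \cdot 109} = \left(- \frac{8}{7927}\right) \frac{1}{109} = - \frac{8}{864043}$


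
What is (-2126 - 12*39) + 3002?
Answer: 408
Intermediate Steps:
(-2126 - 12*39) + 3002 = (-2126 - 468) + 3002 = -2594 + 3002 = 408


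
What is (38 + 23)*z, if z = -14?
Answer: -854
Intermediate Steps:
(38 + 23)*z = (38 + 23)*(-14) = 61*(-14) = -854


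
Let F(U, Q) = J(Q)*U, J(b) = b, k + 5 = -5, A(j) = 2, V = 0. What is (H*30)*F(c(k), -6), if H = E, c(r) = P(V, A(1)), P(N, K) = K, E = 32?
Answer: -11520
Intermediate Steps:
k = -10 (k = -5 - 5 = -10)
c(r) = 2
F(U, Q) = Q*U
H = 32
(H*30)*F(c(k), -6) = (32*30)*(-6*2) = 960*(-12) = -11520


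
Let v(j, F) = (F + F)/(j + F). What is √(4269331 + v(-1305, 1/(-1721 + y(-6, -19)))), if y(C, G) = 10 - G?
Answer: √20815265799582052773/2208061 ≈ 2066.2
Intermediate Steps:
v(j, F) = 2*F/(F + j) (v(j, F) = (2*F)/(F + j) = 2*F/(F + j))
√(4269331 + v(-1305, 1/(-1721 + y(-6, -19)))) = √(4269331 + 2/((-1721 + (10 - 1*(-19)))*(1/(-1721 + (10 - 1*(-19))) - 1305))) = √(4269331 + 2/((-1721 + (10 + 19))*(1/(-1721 + (10 + 19)) - 1305))) = √(4269331 + 2/((-1721 + 29)*(1/(-1721 + 29) - 1305))) = √(4269331 + 2/(-1692*(1/(-1692) - 1305))) = √(4269331 + 2*(-1/1692)/(-1/1692 - 1305)) = √(4269331 + 2*(-1/1692)/(-2208061/1692)) = √(4269331 + 2*(-1/1692)*(-1692/2208061)) = √(4269331 + 2/2208061) = √(9426943277193/2208061) = √20815265799582052773/2208061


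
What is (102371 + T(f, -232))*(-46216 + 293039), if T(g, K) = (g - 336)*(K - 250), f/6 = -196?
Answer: 205148170565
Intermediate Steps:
f = -1176 (f = 6*(-196) = -1176)
T(g, K) = (-336 + g)*(-250 + K)
(102371 + T(f, -232))*(-46216 + 293039) = (102371 + (84000 - 336*(-232) - 250*(-1176) - 232*(-1176)))*(-46216 + 293039) = (102371 + (84000 + 77952 + 294000 + 272832))*246823 = (102371 + 728784)*246823 = 831155*246823 = 205148170565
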